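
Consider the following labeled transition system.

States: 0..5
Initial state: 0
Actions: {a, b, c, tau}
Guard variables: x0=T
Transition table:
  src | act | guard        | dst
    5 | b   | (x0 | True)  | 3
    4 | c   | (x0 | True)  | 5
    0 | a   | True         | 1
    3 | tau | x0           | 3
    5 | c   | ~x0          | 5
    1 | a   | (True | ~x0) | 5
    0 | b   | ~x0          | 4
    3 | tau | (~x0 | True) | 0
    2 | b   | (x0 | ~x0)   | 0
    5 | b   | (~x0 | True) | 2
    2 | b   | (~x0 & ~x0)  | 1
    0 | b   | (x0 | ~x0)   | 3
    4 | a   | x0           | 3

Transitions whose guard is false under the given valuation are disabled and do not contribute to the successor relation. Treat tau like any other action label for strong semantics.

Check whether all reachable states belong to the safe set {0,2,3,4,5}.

Allowed set {0,2,3,4,5}
Reach set: {0,1,2,3,5}
  0: ✓
  1: ✗ unsafe
  2: ✓
  3: ✓
  5: ✓
witness against invariant: a → 1

Answer: INVARIANT VIOLATED at state 1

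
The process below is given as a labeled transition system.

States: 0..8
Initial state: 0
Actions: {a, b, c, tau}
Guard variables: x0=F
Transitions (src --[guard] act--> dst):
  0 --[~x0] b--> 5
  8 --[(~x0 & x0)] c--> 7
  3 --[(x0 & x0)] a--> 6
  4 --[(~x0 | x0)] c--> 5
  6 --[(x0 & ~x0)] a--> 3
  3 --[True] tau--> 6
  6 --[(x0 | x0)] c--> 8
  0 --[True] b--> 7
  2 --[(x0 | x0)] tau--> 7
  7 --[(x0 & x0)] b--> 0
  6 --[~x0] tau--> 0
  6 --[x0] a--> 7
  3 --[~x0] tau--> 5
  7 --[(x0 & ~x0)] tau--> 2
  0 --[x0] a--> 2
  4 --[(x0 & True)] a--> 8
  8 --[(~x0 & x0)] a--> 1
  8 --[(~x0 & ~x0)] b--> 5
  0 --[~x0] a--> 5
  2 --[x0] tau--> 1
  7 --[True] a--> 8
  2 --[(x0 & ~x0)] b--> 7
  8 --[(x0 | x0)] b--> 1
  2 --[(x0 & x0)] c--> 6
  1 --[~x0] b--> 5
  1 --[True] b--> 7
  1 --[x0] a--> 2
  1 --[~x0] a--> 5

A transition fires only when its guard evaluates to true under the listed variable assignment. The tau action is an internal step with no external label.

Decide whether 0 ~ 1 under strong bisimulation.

Bisimulation quotient by refinement:
  round 0: {{0,1,2,3,4,5,6,7,8}}
  round 1: {{0,1},{2,5},{3,6},{4},{7},{8}}
  round 2: {{0,1},{2,5},{3},{4},{6},{7},{8}}
Fixed point at round 3; 7 class(es).
[0]={0,1}  [1]={0,1}

Answer: BISIMILAR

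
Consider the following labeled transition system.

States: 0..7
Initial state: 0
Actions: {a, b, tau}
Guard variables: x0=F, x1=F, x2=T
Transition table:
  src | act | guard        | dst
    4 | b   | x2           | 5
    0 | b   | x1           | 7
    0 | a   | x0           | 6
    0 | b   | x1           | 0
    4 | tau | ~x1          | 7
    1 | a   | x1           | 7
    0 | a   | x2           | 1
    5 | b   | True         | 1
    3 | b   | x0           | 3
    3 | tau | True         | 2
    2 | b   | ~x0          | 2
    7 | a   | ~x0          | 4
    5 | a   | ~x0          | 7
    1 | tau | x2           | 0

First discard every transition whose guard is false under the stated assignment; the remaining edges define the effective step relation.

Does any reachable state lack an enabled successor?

Answer: DEADLOCK-FREE

Trace:
Reach set: {0,1}
  0: a→1  [deg 1]
  1: tau→0  [deg 1]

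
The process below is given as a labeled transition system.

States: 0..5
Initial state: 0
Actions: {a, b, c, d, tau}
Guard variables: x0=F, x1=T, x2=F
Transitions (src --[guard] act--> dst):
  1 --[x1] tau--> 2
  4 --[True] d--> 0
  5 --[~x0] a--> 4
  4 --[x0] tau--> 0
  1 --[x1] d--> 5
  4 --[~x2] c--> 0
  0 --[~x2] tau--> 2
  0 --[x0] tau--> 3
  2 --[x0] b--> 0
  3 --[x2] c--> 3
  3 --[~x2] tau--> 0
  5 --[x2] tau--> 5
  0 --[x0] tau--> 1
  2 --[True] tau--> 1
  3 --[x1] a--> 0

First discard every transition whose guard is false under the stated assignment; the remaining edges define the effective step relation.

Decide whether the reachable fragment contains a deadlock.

R = {0,1,2,4,5}
  0: tau→2  [1 exit(s)]
  1: d→5  tau→2  [2 exit(s)]
  2: tau→1  [1 exit(s)]
  4: c→0  d→0  [2 exit(s)]
  5: a→4  [1 exit(s)]

Answer: DEADLOCK-FREE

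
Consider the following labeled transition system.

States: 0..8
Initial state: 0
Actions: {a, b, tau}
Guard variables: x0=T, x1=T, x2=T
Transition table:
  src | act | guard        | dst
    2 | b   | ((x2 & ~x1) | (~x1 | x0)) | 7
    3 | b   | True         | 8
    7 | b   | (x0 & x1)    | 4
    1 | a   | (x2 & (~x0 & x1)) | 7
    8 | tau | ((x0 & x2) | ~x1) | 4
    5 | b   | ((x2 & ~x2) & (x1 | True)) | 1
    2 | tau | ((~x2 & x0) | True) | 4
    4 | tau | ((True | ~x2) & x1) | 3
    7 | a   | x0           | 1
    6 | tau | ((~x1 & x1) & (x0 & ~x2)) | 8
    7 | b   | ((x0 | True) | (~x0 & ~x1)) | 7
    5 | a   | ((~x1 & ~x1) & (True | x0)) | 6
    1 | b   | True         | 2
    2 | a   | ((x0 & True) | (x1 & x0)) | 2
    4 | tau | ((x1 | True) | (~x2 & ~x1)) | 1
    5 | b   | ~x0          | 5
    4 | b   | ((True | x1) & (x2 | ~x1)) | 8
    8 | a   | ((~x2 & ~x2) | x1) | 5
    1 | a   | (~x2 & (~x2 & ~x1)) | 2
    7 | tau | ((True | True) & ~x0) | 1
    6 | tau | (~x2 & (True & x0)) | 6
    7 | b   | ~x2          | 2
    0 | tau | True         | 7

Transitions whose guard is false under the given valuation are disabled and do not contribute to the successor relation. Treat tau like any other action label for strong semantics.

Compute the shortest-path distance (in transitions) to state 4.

Answer: 2

Trace:
BFS to 4:
  L0 = {0}
  L1 = {7}
  L2 = {1,4}
first hit 4 at d=2 via tau·b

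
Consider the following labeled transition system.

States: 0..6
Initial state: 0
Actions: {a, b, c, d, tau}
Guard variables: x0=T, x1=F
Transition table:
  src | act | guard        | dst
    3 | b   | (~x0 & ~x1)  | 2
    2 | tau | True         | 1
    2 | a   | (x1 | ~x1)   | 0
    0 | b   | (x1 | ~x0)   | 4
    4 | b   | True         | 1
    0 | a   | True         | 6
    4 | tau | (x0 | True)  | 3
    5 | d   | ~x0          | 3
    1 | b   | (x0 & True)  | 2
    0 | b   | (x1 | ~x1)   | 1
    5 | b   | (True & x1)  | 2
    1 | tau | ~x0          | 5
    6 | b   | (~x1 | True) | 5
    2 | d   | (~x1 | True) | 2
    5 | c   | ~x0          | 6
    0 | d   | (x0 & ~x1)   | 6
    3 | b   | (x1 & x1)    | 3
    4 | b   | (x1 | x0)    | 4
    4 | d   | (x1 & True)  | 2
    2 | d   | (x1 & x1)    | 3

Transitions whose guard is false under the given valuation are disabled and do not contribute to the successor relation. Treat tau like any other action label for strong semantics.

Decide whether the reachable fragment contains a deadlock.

Answer: DEADLOCK at state 5

Trace:
Reachable = {0,1,2,5,6}
  0: a→6  b→1  d→6  [deg 3]
  1: b→2  [deg 1]
  2: a→0  d→2  tau→1  [deg 3]
  5: ∅  [no exit]
  6: b→5  [deg 1]
Path to 5: a·b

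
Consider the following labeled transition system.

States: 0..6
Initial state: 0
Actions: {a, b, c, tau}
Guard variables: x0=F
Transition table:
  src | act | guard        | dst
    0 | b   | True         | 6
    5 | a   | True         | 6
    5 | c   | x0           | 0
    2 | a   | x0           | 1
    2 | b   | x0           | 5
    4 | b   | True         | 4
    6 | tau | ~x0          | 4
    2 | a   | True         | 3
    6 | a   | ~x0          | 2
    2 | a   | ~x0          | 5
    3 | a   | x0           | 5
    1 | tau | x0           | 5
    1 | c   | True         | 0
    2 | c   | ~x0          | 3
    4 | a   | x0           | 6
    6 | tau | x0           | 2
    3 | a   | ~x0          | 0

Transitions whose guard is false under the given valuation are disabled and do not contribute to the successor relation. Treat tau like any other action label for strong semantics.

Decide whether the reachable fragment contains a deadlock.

Reach set: {0,2,3,4,5,6}
  0: b→6  [1 out]
  2: a→3  a→5  c→3  [3 out]
  3: a→0  [1 out]
  4: b→4  [1 out]
  5: a→6  [1 out]
  6: a→2  tau→4  [2 out]

Answer: DEADLOCK-FREE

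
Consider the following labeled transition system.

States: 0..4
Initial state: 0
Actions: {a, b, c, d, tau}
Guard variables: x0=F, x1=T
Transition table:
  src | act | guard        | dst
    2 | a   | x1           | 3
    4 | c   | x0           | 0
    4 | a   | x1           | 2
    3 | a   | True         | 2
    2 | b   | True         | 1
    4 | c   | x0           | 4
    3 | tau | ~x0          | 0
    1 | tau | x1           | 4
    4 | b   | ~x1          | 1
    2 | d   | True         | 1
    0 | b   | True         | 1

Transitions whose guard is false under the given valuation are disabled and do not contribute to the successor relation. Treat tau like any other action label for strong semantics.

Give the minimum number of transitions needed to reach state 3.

Answer: 4

Analysis:
BFS to 3:
  L0 = {0}
  L1 = {1}
  L2 = {4}
  L3 = {2}
  L4 = {3}
3 enters at depth 4; path b·tau·a·a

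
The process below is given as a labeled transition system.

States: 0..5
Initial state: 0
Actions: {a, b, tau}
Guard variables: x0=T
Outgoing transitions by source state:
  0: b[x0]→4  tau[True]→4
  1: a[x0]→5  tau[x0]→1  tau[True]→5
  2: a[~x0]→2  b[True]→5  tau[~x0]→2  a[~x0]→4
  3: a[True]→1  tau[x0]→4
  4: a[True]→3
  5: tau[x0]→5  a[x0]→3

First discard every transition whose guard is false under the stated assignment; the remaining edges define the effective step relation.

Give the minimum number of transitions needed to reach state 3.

Answer: 2

Trace:
Layered search for 3:
  Layer 0: {0}
  Layer 1: {4}
  Layer 2: {3}
3 enters at depth 2; path b·a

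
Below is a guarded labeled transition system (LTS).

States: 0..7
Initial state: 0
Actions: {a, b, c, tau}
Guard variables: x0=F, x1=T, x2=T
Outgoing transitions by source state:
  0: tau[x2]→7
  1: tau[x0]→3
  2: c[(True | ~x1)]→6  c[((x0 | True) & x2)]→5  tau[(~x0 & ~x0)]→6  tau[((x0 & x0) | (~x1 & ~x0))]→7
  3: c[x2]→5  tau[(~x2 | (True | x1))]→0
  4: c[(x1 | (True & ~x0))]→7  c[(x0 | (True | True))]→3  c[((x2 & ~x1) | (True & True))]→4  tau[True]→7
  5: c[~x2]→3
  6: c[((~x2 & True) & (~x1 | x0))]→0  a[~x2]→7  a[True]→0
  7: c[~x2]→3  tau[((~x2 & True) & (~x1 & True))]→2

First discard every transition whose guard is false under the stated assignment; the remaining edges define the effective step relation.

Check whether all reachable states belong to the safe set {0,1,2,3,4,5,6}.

Inv-set: {0,1,2,3,4,5,6}
R = {0,7}
  0: ok
  7: ✗ unsafe
witness against invariant: tau → 7

Answer: INVARIANT VIOLATED at state 7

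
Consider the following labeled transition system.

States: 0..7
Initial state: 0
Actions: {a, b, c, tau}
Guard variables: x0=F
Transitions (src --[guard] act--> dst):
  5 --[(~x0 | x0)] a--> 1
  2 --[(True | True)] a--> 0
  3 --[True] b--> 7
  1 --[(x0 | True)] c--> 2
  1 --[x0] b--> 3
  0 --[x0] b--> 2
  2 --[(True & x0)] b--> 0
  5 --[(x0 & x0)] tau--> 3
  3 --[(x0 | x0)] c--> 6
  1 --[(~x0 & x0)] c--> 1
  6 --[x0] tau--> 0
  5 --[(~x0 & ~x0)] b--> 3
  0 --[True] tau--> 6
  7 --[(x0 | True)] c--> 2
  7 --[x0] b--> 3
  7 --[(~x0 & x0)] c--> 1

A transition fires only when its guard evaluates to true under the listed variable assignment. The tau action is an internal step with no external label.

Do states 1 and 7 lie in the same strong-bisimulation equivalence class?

Answer: BISIMILAR

Trace:
Compute ~ classes (split until stable):
  P[0] = {{0,1,2,3,4,5,6,7}}
  P[1] = {{0},{1,7},{2},{3},{4,6},{5}}
6 equivalence class(es) (converged in 2)
[1]={1,7}  [7]={1,7}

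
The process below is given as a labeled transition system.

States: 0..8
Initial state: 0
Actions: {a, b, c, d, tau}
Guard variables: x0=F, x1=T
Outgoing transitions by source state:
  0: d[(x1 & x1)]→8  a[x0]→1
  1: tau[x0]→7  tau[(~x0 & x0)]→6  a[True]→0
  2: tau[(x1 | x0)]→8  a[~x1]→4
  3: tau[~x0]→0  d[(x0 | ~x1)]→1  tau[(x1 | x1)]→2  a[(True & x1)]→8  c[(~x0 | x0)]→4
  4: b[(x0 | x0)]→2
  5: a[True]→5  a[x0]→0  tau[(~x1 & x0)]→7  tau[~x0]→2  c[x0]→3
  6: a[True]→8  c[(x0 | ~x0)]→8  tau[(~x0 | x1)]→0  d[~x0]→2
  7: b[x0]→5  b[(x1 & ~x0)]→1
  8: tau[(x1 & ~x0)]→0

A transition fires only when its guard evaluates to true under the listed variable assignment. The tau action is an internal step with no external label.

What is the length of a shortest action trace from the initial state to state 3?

Answer: UNREACHABLE

Analysis:
BFS to 3:
  Layer 0: {0}
  Layer 1: {8}
3 never appears.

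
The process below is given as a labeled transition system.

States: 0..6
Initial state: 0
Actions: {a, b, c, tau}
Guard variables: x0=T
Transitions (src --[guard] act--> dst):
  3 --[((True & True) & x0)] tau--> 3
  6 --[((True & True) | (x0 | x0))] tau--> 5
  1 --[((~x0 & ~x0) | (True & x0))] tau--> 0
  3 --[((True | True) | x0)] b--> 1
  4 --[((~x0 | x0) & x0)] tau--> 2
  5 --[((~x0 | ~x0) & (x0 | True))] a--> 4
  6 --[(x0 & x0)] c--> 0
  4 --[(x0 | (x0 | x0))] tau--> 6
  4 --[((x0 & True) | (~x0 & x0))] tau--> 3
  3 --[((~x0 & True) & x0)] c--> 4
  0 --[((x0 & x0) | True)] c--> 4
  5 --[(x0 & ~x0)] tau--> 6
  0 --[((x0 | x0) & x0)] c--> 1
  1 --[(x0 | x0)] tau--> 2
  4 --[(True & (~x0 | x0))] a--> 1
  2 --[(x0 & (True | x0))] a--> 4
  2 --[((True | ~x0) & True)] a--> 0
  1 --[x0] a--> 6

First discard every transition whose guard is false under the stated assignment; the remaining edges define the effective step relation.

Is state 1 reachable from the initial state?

Guard filter leaves 15 enabled edge(s).
depth 0: {0}
depth 1: {1,4}  cumulative {0,1,4}
depth 2: {2,3,6}  cumulative {0,1,2,3,4,6}
depth 3: {5}  cumulative {0,1,2,3,4,5,6}
Reach set: {0,1,2,3,4,5,6}
Path to 1: c

Answer: REACHABLE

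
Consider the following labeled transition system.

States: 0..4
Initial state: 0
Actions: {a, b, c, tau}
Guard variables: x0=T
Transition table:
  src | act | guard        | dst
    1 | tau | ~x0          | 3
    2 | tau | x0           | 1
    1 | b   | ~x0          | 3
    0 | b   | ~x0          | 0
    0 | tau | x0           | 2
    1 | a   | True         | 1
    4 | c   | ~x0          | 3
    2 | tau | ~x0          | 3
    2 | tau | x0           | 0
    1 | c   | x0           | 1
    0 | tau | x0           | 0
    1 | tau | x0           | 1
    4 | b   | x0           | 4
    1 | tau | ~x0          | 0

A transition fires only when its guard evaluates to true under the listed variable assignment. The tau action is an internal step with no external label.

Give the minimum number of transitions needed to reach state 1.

Answer: 2

Trace:
BFS to 1:
  Layer 0: {0}
  Layer 1: {2}
  Layer 2: {1}
depth(1)=2, e.g. tau·tau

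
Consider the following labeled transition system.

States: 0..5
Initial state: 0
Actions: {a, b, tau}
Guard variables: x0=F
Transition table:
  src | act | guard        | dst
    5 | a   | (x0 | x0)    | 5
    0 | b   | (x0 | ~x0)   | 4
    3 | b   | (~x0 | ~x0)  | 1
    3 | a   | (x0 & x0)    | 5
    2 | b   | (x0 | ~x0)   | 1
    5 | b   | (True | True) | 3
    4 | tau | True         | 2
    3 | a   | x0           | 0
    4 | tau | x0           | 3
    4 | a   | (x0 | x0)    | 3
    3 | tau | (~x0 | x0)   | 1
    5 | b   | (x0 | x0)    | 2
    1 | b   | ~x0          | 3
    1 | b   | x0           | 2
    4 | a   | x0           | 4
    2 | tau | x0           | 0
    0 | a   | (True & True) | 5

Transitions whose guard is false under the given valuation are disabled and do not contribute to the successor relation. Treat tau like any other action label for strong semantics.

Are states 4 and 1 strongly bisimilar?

Answer: NOT BISIMILAR

Trace:
Compute ~ classes (split until stable):
  π0 = {{0,1,2,3,4,5}}
  π1 = {{0},{1,2,5},{3},{4}}
  π2 = {{0},{1,5},{2},{3},{4}}
stable after 3 split(s): 5 block(s)
class of 4: {4}; class of 1: {1,5}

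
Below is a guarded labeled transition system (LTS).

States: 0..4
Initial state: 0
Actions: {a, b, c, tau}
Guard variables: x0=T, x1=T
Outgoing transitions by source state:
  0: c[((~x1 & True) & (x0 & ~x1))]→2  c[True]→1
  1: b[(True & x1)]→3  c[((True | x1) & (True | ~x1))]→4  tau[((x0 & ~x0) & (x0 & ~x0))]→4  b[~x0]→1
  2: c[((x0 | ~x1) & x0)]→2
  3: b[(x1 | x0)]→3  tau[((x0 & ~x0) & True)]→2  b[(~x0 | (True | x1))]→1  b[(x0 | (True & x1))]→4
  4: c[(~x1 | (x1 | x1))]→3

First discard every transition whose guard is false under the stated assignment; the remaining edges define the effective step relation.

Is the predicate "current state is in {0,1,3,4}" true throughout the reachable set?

Answer: INVARIANT HOLDS

Trace:
Inv-set: {0,1,3,4}
Reachable = {0,1,3,4}
  0: ✓
  1: ✓
  3: ✓
  4: ✓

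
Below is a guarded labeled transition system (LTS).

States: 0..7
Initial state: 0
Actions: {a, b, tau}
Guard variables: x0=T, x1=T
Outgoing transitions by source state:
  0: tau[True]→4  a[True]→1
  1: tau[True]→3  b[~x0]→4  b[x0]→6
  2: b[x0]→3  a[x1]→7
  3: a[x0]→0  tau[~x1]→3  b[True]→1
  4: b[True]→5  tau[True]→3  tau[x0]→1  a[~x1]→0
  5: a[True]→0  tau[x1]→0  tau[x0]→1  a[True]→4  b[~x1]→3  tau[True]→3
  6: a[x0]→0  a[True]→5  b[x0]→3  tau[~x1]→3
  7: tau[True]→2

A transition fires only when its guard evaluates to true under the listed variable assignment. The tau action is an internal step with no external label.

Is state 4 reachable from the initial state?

Guard filter leaves 20 enabled edge(s).
L0 = {0}
L1 = {1,4}  total {0,1,4}
L2 = {3,5,6}  total {0,1,3,4,5,6}
Reach set: {0,1,3,4,5,6}
Path to 4: tau

Answer: REACHABLE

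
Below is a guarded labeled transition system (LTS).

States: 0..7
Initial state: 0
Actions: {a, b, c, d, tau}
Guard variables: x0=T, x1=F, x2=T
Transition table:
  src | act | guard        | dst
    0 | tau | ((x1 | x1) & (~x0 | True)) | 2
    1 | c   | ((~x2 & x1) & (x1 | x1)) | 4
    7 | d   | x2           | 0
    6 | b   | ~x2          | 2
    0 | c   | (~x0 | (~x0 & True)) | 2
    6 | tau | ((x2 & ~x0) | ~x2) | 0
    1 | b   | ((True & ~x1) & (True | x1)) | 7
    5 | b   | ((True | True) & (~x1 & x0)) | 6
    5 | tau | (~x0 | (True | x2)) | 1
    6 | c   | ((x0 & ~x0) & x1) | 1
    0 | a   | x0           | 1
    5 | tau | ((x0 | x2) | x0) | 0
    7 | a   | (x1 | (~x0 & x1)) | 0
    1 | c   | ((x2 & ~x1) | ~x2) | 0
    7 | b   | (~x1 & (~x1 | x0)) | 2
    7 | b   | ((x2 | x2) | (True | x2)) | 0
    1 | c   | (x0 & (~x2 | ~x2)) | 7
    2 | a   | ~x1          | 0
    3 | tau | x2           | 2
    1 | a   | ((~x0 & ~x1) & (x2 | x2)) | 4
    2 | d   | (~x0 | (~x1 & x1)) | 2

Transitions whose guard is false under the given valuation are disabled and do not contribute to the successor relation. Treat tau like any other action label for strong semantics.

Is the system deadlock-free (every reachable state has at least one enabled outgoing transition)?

Answer: DEADLOCK-FREE

Analysis:
R = {0,1,2,7}
  0: a→1  [1 out]
  1: b→7  c→0  [2 out]
  2: a→0  [1 out]
  7: b→0  b→2  d→0  [3 out]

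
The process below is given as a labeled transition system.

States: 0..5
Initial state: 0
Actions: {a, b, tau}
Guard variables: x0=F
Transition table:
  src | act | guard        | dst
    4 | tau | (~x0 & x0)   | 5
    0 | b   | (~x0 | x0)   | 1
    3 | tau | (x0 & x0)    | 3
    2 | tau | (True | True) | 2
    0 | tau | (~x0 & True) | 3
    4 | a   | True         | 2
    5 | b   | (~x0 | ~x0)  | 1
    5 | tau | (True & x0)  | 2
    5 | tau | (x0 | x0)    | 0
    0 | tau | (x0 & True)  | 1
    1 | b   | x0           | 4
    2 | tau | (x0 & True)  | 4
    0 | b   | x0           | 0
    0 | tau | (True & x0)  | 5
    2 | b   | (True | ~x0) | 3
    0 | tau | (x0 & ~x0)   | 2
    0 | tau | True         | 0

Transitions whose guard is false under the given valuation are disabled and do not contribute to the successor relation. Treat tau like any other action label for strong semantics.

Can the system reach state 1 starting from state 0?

7 transition(s) survive guard evaluation.
depth 0: {0}
depth 1: {1,3}  now seen {0,1,3}
Reachable = {0,1,3}
witness 1: b

Answer: REACHABLE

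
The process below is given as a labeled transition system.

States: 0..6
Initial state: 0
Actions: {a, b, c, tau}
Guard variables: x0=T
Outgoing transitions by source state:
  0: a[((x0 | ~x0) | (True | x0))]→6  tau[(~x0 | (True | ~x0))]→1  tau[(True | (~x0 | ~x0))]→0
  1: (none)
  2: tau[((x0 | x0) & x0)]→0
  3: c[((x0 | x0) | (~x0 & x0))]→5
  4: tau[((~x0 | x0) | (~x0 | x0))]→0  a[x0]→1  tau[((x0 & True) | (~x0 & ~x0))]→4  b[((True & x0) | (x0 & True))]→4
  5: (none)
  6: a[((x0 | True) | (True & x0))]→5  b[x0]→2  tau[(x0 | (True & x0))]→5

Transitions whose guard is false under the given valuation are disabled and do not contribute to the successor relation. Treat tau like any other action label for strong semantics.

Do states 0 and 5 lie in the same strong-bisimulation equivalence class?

Bisimulation quotient by refinement:
  π0 = {{0,1,2,3,4,5,6}}
  π1 = {{0},{1,5},{2},{3},{4,6}}
  π2 = {{0},{1,5},{2},{3},{4},{6}}
stable after 3 split(s): 6 block(s)
0∈{0}, 5∈{1,5}

Answer: NOT BISIMILAR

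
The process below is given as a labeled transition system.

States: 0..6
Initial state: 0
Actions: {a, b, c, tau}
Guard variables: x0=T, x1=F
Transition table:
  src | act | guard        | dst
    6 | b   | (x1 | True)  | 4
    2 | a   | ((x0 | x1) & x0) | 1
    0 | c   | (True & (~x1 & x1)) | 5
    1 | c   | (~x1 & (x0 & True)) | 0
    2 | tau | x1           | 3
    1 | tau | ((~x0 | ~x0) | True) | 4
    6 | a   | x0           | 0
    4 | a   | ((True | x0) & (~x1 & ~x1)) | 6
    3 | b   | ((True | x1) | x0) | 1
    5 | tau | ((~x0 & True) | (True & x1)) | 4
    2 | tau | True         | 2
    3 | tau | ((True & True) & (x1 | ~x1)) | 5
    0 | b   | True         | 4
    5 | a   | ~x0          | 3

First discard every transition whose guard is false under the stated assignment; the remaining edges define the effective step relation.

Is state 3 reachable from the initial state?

Answer: UNREACHABLE

Working:
10 transition(s) survive guard evaluation.
depth 0: {0}
depth 1: {4}  cumulative {0,4}
depth 2: {6}  cumulative {0,4,6}
Reachable = {0,4,6}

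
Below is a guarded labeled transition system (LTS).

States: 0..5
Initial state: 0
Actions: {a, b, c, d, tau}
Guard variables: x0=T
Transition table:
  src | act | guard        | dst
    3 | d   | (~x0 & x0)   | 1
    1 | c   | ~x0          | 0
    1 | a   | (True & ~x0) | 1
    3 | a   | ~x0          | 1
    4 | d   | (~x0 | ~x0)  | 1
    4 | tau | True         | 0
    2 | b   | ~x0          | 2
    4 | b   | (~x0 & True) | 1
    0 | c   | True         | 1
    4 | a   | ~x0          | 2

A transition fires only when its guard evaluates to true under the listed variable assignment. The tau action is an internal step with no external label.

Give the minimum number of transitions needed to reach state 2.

Layered search for 2:
  depth 0: {0}
  depth 1: {1}
2 never appears.

Answer: UNREACHABLE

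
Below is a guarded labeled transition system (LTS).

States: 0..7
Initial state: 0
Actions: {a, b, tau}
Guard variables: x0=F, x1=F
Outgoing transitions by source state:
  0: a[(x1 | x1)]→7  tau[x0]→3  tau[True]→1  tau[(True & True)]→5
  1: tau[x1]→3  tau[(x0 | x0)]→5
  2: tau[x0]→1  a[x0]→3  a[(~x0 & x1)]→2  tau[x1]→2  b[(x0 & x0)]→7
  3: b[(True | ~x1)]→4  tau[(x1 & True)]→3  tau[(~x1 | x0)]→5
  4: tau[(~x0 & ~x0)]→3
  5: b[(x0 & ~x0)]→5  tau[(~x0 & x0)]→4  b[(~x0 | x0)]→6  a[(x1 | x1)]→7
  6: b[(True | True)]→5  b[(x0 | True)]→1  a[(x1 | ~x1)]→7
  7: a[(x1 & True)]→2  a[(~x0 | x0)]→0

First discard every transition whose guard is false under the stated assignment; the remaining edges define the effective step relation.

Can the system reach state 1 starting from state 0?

Answer: REACHABLE

Analysis:
10 transition(s) survive guard evaluation.
depth 0: {0}
depth 1: {1,5}  total {0,1,5}
depth 2: {6}  total {0,1,5,6}
depth 3: {7}  total {0,1,5,6,7}
Reachable = {0,1,5,6,7}
trace reaching 1: tau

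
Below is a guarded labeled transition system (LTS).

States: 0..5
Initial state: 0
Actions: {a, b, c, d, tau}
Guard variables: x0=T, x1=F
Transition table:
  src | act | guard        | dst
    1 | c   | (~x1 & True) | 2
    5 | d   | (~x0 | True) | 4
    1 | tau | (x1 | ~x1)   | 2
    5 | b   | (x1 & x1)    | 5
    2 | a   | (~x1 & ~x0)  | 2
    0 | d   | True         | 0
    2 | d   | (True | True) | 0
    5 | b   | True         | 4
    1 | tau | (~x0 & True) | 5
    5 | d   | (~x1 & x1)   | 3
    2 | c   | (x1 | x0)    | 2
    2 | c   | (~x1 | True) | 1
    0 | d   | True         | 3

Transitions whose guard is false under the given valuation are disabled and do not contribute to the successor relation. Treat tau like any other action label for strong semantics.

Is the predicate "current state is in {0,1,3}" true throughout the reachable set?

Allowed set {0,1,3}
Reachable = {0,3}
  0: ok
  3: ok

Answer: INVARIANT HOLDS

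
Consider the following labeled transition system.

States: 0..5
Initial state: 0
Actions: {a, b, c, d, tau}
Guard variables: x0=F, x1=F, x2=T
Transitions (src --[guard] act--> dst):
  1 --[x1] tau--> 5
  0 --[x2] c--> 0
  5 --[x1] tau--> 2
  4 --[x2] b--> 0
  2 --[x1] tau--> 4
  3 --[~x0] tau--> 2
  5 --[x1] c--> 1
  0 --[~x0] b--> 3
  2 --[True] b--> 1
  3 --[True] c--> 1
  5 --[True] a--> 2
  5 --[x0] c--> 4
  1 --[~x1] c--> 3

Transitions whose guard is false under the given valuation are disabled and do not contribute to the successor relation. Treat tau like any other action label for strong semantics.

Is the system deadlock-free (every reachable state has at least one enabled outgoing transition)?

Answer: DEADLOCK-FREE

Analysis:
Reachable = {0,1,2,3}
  0: b→3  c→0  [2 exit(s)]
  1: c→3  [1 exit(s)]
  2: b→1  [1 exit(s)]
  3: c→1  tau→2  [2 exit(s)]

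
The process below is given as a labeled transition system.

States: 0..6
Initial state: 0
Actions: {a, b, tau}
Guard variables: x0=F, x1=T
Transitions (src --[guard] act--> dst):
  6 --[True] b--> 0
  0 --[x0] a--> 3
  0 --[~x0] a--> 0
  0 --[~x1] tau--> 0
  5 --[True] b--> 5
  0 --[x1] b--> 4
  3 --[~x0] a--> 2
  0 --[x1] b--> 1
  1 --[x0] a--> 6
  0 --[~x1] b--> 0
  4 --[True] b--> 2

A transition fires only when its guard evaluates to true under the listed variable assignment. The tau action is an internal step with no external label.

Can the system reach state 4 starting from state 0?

7 transition(s) survive guard evaluation.
L0 = {0}
L1 = {1,4}  now seen {0,1,4}
L2 = {2}  now seen {0,1,2,4}
Reachable = {0,1,2,4}
witness 4: b

Answer: REACHABLE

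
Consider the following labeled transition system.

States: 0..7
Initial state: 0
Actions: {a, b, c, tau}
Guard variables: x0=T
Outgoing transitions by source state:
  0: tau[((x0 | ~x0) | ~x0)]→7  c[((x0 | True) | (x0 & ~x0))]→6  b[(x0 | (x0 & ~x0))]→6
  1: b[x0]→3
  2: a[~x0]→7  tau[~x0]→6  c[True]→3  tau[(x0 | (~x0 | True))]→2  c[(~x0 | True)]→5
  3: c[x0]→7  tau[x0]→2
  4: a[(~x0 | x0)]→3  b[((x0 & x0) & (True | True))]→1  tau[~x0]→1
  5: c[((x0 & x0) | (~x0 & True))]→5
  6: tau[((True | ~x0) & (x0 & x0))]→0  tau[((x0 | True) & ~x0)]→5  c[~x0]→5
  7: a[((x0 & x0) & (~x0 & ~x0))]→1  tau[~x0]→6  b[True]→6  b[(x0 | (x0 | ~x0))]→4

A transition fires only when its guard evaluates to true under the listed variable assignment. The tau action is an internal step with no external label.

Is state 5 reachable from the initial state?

Answer: REACHABLE

Working:
After dropping false guards: 15 live edges.
L0 = {0}
L1 = {6,7}  now seen {0,6,7}
L2 = {4}  now seen {0,4,6,7}
L3 = {1,3}  now seen {0,1,3,4,6,7}
L4 = {2}  now seen {0,1,2,3,4,6,7}
L5 = {5}  now seen {0,1,2,3,4,5,6,7}
Reachable = {0,1,2,3,4,5,6,7}
Path to 5: tau·b·a·tau·c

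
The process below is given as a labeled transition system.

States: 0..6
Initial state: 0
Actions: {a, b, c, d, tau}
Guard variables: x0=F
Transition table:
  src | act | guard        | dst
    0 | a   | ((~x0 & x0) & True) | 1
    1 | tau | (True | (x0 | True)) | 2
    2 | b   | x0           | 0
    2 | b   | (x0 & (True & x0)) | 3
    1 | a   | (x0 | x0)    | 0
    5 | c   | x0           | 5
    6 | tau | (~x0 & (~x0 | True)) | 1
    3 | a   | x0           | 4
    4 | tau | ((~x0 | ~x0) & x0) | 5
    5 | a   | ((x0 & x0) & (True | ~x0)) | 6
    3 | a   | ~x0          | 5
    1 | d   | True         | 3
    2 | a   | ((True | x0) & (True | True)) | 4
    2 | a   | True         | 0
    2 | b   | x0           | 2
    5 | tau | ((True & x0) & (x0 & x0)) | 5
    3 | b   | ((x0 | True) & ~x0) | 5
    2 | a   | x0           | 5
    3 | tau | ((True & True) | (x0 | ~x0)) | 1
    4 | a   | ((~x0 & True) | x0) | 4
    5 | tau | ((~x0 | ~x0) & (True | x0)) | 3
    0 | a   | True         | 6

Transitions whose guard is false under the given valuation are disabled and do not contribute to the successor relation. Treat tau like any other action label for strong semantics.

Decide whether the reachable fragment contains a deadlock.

Reach set: {0,1,2,3,4,5,6}
  0: a→6  [1 exit(s)]
  1: d→3  tau→2  [2 exit(s)]
  2: a→0  a→4  [2 exit(s)]
  3: a→5  b→5  tau→1  [3 exit(s)]
  4: a→4  [1 exit(s)]
  5: tau→3  [1 exit(s)]
  6: tau→1  [1 exit(s)]

Answer: DEADLOCK-FREE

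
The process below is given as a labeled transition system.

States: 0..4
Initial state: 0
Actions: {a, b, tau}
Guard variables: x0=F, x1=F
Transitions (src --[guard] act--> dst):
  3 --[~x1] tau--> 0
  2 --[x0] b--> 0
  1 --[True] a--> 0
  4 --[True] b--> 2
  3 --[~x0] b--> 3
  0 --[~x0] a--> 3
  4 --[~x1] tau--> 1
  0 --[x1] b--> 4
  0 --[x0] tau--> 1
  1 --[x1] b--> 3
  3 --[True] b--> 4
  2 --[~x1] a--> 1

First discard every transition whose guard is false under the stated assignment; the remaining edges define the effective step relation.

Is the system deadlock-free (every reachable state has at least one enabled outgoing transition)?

Reachable = {0,1,2,3,4}
  0: a→3  [1 out]
  1: a→0  [1 out]
  2: a→1  [1 out]
  3: b→3  b→4  tau→0  [3 out]
  4: b→2  tau→1  [2 out]

Answer: DEADLOCK-FREE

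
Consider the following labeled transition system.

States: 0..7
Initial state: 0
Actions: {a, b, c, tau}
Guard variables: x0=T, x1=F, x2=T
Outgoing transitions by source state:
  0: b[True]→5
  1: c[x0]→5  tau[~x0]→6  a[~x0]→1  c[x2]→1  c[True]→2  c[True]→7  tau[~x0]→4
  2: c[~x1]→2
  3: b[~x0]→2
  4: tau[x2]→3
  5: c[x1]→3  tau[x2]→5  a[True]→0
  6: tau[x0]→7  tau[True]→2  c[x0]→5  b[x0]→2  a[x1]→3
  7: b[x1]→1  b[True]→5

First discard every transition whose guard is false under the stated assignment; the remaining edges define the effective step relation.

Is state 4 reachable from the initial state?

Answer: UNREACHABLE

Working:
14 transition(s) survive guard evaluation.
Layer 0: {0}
Layer 1: {5}  cumulative {0,5}
Reachable = {0,5}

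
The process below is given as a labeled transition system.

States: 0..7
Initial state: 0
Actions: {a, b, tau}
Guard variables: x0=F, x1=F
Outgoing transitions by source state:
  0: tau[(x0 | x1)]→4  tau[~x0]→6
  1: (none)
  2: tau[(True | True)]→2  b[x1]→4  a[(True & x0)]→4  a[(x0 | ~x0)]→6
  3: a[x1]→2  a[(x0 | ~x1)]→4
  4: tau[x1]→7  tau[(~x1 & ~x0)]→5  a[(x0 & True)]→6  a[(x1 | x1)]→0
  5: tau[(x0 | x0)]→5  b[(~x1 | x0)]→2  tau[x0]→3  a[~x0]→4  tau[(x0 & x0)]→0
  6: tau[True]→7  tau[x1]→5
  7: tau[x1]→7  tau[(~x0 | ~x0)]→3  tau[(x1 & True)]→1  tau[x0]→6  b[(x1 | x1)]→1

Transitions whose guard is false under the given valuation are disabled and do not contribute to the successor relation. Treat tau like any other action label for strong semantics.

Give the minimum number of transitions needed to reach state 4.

Layered search for 4:
  L0 = {0}
  L1 = {6}
  L2 = {7}
  L3 = {3}
  L4 = {4}
first hit 4 at d=4 via tau·tau·tau·a

Answer: 4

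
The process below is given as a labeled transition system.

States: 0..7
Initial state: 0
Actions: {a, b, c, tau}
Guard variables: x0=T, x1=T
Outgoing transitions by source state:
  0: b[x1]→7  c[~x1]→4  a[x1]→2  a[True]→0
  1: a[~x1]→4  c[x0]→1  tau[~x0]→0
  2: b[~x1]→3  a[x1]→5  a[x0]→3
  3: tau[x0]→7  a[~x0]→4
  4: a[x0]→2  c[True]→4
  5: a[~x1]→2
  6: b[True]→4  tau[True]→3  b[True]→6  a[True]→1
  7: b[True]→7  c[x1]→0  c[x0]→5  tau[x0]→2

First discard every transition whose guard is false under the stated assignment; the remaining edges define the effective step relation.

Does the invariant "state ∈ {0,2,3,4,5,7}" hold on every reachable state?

Inv-set: {0,2,3,4,5,7}
R = {0,2,3,5,7}
  0: ✓
  2: ✓
  3: ✓
  5: ✓
  7: ✓

Answer: INVARIANT HOLDS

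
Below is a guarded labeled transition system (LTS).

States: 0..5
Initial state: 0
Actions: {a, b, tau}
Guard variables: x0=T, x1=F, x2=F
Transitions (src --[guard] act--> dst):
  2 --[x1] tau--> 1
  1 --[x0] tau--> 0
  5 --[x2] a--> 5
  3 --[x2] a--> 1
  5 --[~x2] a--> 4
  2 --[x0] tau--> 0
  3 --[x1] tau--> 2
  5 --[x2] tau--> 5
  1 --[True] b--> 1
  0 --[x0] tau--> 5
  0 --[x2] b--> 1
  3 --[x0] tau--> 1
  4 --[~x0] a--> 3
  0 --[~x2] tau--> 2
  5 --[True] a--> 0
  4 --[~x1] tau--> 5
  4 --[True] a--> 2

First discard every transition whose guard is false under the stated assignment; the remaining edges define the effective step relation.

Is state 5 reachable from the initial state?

Answer: REACHABLE

Trace:
After dropping false guards: 10 live edges.
depth 0: {0}
depth 1: {2,5}  cumulative {0,2,5}
depth 2: {4}  cumulative {0,2,4,5}
Reach set: {0,2,4,5}
witness 5: tau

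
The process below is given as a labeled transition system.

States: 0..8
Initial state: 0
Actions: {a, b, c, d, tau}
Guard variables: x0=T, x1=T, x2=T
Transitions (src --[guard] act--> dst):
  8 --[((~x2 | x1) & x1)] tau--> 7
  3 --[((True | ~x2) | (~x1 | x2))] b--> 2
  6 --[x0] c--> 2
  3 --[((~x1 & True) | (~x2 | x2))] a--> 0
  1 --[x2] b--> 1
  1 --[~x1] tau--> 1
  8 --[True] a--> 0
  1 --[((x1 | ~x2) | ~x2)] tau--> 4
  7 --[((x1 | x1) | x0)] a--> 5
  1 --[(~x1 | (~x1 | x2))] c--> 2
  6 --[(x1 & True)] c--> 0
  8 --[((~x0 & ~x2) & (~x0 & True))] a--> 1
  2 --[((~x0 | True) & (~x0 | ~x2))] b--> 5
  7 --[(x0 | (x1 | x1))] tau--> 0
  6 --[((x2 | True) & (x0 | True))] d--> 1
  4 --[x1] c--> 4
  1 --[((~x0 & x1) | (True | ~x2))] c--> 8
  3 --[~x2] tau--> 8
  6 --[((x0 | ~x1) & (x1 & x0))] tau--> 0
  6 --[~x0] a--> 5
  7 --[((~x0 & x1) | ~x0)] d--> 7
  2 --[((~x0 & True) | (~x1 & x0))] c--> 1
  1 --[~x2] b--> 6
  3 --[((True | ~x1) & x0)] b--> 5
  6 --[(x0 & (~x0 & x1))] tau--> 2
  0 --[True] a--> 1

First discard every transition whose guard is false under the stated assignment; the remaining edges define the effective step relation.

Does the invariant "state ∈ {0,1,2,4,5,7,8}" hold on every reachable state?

Answer: INVARIANT HOLDS

Working:
Inv-set: {0,1,2,4,5,7,8}
R = {0,1,2,4,5,7,8}
  0: safe
  1: safe
  2: safe
  4: safe
  5: safe
  7: safe
  8: safe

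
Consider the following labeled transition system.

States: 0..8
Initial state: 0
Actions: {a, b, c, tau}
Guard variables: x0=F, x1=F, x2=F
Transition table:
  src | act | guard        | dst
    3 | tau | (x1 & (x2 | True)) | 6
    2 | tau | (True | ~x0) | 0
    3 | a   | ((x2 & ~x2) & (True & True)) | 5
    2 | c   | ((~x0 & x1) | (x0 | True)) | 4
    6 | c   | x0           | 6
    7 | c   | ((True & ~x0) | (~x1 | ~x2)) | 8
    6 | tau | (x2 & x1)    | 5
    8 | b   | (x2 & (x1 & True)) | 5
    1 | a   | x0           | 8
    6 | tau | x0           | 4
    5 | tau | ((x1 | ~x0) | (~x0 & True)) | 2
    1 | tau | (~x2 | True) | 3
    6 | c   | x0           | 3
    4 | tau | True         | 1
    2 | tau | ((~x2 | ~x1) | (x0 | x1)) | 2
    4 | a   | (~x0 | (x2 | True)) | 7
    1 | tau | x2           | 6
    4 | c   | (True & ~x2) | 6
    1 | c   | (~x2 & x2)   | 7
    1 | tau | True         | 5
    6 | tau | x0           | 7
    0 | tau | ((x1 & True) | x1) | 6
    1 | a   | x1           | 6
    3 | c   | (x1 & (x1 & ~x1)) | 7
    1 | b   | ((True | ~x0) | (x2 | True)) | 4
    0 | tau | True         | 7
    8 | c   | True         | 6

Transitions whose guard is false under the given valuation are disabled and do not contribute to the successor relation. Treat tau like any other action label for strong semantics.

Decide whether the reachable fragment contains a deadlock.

Answer: DEADLOCK at state 6

Working:
Reachable = {0,6,7,8}
  0: tau→7  [1 exit(s)]
  6: ∅  [deadlock]
  7: c→8  [1 exit(s)]
  8: c→6  [1 exit(s)]
Path to 6: tau·c·c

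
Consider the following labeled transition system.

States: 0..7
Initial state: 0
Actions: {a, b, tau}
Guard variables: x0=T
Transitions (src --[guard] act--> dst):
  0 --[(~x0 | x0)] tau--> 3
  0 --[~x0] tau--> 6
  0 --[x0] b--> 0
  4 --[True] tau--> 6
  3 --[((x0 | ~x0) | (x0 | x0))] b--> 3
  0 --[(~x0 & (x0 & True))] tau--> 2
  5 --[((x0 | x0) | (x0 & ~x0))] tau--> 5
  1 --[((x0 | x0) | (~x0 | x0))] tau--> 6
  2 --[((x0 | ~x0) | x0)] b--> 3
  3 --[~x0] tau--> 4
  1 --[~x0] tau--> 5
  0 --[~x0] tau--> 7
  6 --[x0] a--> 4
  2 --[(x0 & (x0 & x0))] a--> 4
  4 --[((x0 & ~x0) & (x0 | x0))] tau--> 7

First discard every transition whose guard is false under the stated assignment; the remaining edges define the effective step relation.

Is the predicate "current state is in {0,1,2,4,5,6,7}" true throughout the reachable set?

Safe = {0,1,2,4,5,6,7}
R = {0,3}
  0: safe
  3: ✗ unsafe
witness against invariant: tau → 3

Answer: INVARIANT VIOLATED at state 3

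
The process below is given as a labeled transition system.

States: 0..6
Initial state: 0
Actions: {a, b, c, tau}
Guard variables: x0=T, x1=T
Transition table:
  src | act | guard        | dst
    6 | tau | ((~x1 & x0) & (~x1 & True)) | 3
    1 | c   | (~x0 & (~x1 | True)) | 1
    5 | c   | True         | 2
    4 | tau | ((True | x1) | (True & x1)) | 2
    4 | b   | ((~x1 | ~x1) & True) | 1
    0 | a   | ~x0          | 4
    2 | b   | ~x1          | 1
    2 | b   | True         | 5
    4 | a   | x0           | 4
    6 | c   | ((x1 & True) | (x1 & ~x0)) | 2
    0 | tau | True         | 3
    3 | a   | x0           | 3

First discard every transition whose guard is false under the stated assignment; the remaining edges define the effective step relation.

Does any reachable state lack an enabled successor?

Answer: DEADLOCK-FREE

Working:
R = {0,3}
  0: tau→3  [1 exit(s)]
  3: a→3  [1 exit(s)]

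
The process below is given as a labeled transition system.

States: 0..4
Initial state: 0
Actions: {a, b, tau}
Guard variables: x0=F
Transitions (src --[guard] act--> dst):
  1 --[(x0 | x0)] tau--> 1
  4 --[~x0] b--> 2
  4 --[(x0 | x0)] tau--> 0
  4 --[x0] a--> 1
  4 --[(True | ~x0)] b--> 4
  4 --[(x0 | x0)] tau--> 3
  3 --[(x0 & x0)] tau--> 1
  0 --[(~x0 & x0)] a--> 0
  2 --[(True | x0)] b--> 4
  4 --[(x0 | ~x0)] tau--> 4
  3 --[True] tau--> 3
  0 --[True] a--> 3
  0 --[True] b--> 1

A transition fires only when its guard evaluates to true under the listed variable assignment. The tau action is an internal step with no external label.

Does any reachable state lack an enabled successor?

Answer: DEADLOCK at state 1

Working:
R = {0,1,3}
  0: a→3  b→1  [2 exit(s)]
  1: ∅  [STUCK]
  3: tau→3  [1 exit(s)]
trace reaching 1: b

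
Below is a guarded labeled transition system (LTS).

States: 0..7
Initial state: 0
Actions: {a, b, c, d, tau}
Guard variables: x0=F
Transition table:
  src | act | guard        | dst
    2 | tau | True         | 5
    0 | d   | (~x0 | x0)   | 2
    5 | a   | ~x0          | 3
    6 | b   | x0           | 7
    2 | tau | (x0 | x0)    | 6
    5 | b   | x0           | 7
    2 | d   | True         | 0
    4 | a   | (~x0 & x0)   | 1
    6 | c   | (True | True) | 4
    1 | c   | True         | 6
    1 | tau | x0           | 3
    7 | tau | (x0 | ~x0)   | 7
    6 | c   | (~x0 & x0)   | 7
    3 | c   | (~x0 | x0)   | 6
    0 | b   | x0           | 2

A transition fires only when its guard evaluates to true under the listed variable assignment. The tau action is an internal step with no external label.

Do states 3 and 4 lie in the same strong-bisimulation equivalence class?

Answer: NOT BISIMILAR

Working:
Compute ~ classes (split until stable):
  P[0] = {{0,1,2,3,4,5,6,7}}
  P[1] = {{0},{1,3,6},{2},{4},{5},{7}}
  P[2] = {{0},{1,3},{2},{4},{5},{6},{7}}
Fixed point at round 3; 7 class(es).
[3]={1,3}  [4]={4}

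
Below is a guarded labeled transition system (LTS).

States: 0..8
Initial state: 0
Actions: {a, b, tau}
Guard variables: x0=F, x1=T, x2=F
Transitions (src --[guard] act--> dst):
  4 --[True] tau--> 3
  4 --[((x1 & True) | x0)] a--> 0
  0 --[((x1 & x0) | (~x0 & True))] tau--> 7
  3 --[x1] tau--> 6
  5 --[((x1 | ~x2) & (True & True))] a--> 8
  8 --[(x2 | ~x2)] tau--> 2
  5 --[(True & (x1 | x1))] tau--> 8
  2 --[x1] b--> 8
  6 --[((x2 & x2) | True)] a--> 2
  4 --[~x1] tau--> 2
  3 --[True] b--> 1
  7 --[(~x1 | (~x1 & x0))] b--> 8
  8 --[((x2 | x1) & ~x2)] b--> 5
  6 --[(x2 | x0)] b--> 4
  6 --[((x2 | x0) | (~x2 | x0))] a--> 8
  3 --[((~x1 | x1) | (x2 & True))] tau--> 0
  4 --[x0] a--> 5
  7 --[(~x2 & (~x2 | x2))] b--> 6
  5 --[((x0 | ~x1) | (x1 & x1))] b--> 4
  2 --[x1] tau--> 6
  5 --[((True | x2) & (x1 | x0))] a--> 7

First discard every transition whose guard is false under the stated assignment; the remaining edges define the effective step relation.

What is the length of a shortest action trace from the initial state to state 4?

Answer: 5

Working:
Layered search for 4:
  Layer 0: {0}
  Layer 1: {7}
  Layer 2: {6}
  Layer 3: {2,8}
  Layer 4: {5}
  Layer 5: {4}
depth(4)=5, e.g. tau·b·a·b·b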